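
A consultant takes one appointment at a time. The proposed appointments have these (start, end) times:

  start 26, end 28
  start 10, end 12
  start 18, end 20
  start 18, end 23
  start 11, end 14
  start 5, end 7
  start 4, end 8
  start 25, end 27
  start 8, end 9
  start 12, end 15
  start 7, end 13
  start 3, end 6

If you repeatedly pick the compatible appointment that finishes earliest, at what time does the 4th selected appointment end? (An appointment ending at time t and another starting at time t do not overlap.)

Order by finish time; keep every interval that doesn't clash with the previous kept one.
Sorted by end: (3,6)  (5,7)  (4,8)  (8,9)  (10,12)  (7,13)  (11,14)  (12,15)  (18,20)  (18,23)  (25,27)  (26,28)
take (3,6); take (8,9); take (10,12); skip (7,13); skip (11,14); take (12,15); take (18,20); skip (18,23); take (25,27).
Selected: (3,6) (8,9) (10,12) (12,15) (18,20) (25,27)

15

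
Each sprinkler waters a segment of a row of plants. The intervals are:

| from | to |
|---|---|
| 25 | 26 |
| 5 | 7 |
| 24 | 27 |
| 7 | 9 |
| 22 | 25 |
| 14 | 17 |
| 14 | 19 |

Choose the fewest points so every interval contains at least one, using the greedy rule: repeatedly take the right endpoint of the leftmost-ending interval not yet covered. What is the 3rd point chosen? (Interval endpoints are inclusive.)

25

Process intervals by earliest right end; each time one isn't hit yet, stab at its right endpoint.
Sorted: [5,7] [7,9] [14,17] [14,19] [22,25] [25,26] [24,27]
{[5,7],[7,9]} hit by 7; {[14,17],[14,19]} hit by 17; {[22,25],[25,26],[24,27]} hit by 25.
Points: 7, 17, 25 (3 total).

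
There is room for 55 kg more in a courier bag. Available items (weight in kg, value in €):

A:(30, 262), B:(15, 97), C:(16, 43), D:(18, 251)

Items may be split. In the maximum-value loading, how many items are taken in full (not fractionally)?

2

Sort by value per unit weight and fill in that order.
Ratios (sorted): D 13.94, A 8.73, B 6.47, C 2.69
take D (18 @ 251); take A (30 @ 262); take 7/15 of B → 45.27. Capacity used 55/55.
2 item(s) taken whole; one partial (take 7/15 of B).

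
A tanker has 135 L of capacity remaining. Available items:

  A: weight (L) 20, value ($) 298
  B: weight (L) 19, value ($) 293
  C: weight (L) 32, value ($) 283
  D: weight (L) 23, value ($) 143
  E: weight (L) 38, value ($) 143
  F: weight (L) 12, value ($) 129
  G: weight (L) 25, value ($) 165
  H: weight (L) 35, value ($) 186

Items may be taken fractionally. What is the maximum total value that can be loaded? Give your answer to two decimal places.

1332.26

Ratios (sorted): B 15.42, A 14.90, F 10.75, C 8.84, G 6.60, D 6.22, H 5.31, E 3.76
take B (19 @ 293); take A (20 @ 298); take F (12 @ 129); take C (32 @ 283); take G (25 @ 165); take D (23 @ 143); take 4/35 of H → 21.26. Capacity used 135/135.
Total value = 1332.26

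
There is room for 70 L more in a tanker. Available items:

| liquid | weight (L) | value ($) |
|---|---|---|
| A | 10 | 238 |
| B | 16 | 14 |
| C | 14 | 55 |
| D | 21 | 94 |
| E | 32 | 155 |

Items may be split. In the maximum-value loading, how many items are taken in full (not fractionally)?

3

Sort by value per unit weight and fill in that order.
Ratios (sorted): A 23.80, E 4.84, D 4.48, C 3.93, B 0.88
take A (10 @ 238); take E (32 @ 155); take D (21 @ 94); take 7/14 of C → 27.50. Capacity used 70/70.
3 item(s) taken whole; one partial (take 7/14 of C).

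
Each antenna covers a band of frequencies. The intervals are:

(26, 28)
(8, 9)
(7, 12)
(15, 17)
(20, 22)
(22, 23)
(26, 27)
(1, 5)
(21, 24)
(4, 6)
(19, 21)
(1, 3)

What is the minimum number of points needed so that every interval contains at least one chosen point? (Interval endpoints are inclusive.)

7

Sort by right endpoint; whenever an interval is uncovered, place a point at its right end.
Sorted: [1,3] [1,5] [4,6] [8,9] [7,12] [15,17] [19,21] [20,22] [22,23] [21,24] [26,27] [26,28]
{[1,3],[1,5]} hit by 3; {[4,6]} hit by 6; {[8,9],[7,12]} hit by 9; {[15,17]} hit by 17; {[19,21],[20,22]} hit by 21; {[22,23],[21,24]} hit by 23; {[26,27],[26,28]} hit by 27.
Points: 3, 6, 9, 17, 21, 23, 27 (7 total).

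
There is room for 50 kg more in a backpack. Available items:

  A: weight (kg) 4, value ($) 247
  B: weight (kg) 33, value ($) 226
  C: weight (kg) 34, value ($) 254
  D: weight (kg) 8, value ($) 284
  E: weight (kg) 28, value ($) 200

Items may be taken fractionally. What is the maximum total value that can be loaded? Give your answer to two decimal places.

813.57

Sort by value per unit weight and fill in that order.
Order: A (247/4=61.75) > D (284/8=35.50) > C (254/34=7.47) > E (200/28=7.14) > B (226/33=6.85)
Fill: take A (4 @ 247) → take D (8 @ 284) → take C (34 @ 254) → take 4/28 of E → 28.57; 50/50 used.
Total value = 813.57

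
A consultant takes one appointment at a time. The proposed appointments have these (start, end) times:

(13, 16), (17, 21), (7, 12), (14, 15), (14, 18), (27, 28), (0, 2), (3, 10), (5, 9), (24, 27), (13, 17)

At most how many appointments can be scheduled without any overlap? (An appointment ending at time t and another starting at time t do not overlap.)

6

Sort by end time and greedily take each interval whose start is ≥ the last chosen end.
Sorted by end: (0,2)  (5,9)  (3,10)  (7,12)  (14,15)  (13,16)  (13,17)  (14,18)  (17,21)  (24,27)  (27,28)
take (0,2); take (5,9); skip (7,12); take (14,15); skip (14,18); take (17,21); take (24,27); take (27,28).
Selected 6 appointments.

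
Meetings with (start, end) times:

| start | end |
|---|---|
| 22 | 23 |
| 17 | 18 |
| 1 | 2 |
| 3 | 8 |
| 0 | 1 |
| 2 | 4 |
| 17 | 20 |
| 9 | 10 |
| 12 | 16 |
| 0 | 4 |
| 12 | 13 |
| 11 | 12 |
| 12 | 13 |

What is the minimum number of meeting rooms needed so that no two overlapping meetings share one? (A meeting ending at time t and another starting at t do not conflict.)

Count concurrent intervals with a sweep; the peak is the room count.
Events (time:±→running): 0:+→1 0:+→2 1:-→1 1:+→2 2:-→1 2:+→2 3:+→3 … peak 3.

3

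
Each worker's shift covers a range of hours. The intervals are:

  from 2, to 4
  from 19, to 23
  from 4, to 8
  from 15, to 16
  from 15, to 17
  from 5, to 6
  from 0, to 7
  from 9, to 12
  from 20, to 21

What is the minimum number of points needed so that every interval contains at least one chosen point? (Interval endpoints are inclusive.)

Sort by right endpoint; whenever an interval is uncovered, place a point at its right end.
By right end: [2,4]  [5,6]  [0,7]  [4,8]  [9,12]  [15,16]  [15,17]  [20,21]  [19,23]
[2,4] uncovered → point at 4; [5,6] uncovered → point at 6; [9,12] uncovered → point at 12; [15,16] uncovered → point at 16; [20,21] uncovered → point at 21.
Points: 4, 6, 12, 16, 21 (5 total).

5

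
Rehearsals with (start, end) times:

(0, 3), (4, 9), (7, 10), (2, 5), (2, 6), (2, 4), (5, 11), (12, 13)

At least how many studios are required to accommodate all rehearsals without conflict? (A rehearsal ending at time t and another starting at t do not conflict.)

4

Events (time:±→running): 0:+→1 2:+→2 2:+→3 2:+→4 … peak 4.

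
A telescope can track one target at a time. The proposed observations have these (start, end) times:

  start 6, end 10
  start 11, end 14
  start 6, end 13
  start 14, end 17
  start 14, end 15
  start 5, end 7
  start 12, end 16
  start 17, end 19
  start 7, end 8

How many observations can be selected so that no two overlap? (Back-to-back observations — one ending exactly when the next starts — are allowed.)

Sorted by end: (5,7)  (7,8)  (6,10)  (6,13)  (11,14)  (14,15)  (12,16)  (14,17)  (17,19)
take (5,7); take (7,8); take (11,14); take (14,15); skip (14,17); take (17,19).
Selected 5 observations.

5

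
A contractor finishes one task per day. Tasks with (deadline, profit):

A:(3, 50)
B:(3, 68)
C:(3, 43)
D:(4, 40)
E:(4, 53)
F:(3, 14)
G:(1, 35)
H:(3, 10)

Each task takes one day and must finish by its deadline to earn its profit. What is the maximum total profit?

214

Take jobs in profit order; each goes to the latest open slot no later than its deadline.
By profit: B(d3,68), E(d4,53), A(d3,50), C(d3,43), D(d4,40), G(d1,35), F(d3,14), H(d3,10)
B→slot 3; E→slot 4; A→slot 2; C→slot 1; D skipped; G skipped; F skipped; H skipped.
Profit = 43 + 50 + 68 + 53 = 214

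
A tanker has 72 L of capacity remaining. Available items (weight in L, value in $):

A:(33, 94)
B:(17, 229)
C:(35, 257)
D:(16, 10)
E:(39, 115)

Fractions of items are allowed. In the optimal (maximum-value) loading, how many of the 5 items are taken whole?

2

Order: B (229/17=13.47) > C (257/35=7.34) > E (115/39=2.95) > A (94/33=2.85) > D (10/16=0.62)
Fill: take B (17 @ 229) → take C (35 @ 257) → take 20/39 of E → 58.97; 72/72 used.
2 item(s) taken whole; one partial (take 20/39 of E).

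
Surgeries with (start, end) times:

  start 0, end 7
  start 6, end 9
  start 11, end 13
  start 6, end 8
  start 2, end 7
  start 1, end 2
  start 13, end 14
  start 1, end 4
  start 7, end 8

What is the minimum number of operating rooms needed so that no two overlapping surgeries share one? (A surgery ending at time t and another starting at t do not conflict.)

4

starts: [0, 1, 1, 2, 6, 6, 7, 11, 13]
ends:   [2, 4, 7, 7, 8, 8, 9, 13, 14]
s0→1 s1→2 s1→3 e2→2 s2→3 e4→2 s6→3 s6→4  — peak 4.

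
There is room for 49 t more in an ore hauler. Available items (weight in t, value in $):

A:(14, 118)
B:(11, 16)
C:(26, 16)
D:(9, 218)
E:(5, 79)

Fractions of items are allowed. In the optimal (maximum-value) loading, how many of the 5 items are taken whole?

Sort by value per unit weight and fill in that order.
Ratios (sorted): D 24.22, E 15.80, A 8.43, B 1.45, C 0.62
take D (9 @ 218); take E (5 @ 79); take A (14 @ 118); take B (11 @ 16); take 10/26 of C → 6.15. Capacity used 49/49.
4 item(s) taken whole; one partial (take 10/26 of C).

4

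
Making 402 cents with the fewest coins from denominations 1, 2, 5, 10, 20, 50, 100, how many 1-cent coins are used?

402 = 4×100 + 1×2
Count of 1: 0

0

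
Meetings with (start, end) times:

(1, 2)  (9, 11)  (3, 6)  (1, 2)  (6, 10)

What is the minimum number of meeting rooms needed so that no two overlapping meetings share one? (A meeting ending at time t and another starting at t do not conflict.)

The answer is the maximum number of intervals overlapping at any instant.
starts: [1, 1, 3, 6, 9]
ends:   [2, 2, 6, 10, 11]
s1→1 s1→2  — peak 2.

2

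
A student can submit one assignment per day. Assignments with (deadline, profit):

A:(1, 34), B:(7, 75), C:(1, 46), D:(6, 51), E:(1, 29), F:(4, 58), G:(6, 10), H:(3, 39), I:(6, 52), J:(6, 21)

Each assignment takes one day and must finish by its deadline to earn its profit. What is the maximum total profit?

342

Sort by profit descending; place each in the latest free slot ≤ its deadline.
Profit order: B=75 F=58 I=52 D=51 C=46 H=39 A=34 E=29 J=21 G=10
Assign: B→slot 7, F→slot 4, I→slot 6, D→slot 5, C→slot 1, H→slot 3, A skipped, E skipped, J→slot 2, G skipped.
Slots: [1:C] [2:J] [3:H] [4:F] [5:D] [6:I] [7:B]
Profit = 46 + 21 + 39 + 58 + 51 + 52 + 75 = 342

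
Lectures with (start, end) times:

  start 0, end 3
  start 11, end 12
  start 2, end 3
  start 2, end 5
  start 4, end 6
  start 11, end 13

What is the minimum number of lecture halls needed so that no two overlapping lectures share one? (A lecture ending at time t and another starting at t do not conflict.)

3

Count concurrent intervals with a sweep; the peak is the room count.
Events (time:±→running): 0:+→1 2:+→2 2:+→3 … peak 3.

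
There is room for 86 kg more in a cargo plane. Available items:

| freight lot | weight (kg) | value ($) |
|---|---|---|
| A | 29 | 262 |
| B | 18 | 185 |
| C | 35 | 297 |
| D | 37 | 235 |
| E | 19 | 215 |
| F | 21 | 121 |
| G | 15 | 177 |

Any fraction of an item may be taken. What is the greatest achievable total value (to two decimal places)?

Order: G (177/15=11.80) > E (215/19=11.32) > B (185/18=10.28) > A (262/29=9.03) > C (297/35=8.49) > D (235/37=6.35) > F (121/21=5.76)
Fill: take G (15 @ 177) → take E (19 @ 215) → take B (18 @ 185) → take A (29 @ 262) → take 5/35 of C → 42.43; 86/86 used.
Total value = 881.43

881.43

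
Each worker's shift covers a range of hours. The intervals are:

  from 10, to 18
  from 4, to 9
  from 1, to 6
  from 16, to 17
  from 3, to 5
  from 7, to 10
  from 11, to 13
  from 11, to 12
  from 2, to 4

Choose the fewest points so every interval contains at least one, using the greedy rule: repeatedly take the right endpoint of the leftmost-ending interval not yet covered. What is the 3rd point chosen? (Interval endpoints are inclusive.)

12

Sort by right endpoint; whenever an interval is uncovered, place a point at its right end.
By right end: [2,4]  [3,5]  [1,6]  [4,9]  [7,10]  [11,12]  [11,13]  [16,17]  [10,18]
[2,4] uncovered → point at 4; [7,10] uncovered → point at 10; [11,12] uncovered → point at 12; [16,17] uncovered → point at 17.
Points: 4, 10, 12, 17 (4 total).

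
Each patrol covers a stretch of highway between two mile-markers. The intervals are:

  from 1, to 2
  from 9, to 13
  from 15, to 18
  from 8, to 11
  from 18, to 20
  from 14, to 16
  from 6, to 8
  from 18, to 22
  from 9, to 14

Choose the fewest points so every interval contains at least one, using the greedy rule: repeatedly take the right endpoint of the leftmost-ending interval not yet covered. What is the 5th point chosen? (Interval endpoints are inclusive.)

By right end: [1,2]  [6,8]  [8,11]  [9,13]  [9,14]  [14,16]  [15,18]  [18,20]  [18,22]
[1,2] uncovered → point at 2; [6,8] uncovered → point at 8; [9,13] uncovered → point at 13; [14,16] uncovered → point at 16; [18,20] uncovered → point at 20.
Points: 2, 8, 13, 16, 20 (5 total).

20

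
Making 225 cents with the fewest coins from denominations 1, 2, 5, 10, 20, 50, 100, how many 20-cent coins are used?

1

Greedy: take as many of the largest coin as possible, then repeat with the remainder.
225 = 2×100 + 1×20 + 1×5
Count of 20: 1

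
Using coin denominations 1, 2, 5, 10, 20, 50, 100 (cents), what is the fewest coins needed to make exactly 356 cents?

6

Greedy: take as many of the largest coin as possible, then repeat with the remainder.
356 − 3×100→56 − 1×50→6 − 1×5→1 − 1×1→0
Total coins = 3 + 1 + 1 + 1 = 6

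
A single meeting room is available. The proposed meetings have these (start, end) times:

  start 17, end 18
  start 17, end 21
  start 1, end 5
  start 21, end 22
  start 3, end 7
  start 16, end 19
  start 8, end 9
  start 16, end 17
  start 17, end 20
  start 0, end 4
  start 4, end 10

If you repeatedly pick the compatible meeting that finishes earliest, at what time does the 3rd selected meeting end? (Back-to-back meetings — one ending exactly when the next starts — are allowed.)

17

By end time: (0,4), (1,5), (3,7), (8,9), (4,10), (16,17), (17,18), (16,19), (17,20), (17,21), (21,22).
Pick (0,4); next start ≥ 4 → (8,9); next start ≥ 9 → (16,17); next start ≥ 17 → (17,18); next start ≥ 18 → (21,22).
Selected: (0,4) (8,9) (16,17) (17,18) (21,22)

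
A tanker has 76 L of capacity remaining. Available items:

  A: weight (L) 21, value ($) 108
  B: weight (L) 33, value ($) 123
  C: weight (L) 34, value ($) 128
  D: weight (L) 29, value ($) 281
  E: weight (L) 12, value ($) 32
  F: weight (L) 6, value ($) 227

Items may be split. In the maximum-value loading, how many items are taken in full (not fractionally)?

3

Order: F (227/6=37.83) > D (281/29=9.69) > A (108/21=5.14) > C (128/34=3.76) > B (123/33=3.73) > E (32/12=2.67)
Fill: take F (6 @ 227) → take D (29 @ 281) → take A (21 @ 108) → take 20/34 of C → 75.29; 76/76 used.
3 item(s) taken whole; one partial (take 20/34 of C).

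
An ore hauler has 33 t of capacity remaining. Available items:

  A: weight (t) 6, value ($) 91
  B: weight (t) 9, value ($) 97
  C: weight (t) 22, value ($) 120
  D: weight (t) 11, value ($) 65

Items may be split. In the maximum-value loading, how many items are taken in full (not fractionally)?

Sort by value per unit weight and fill in that order.
Ratios (sorted): A 15.17, B 10.78, D 5.91, C 5.45
take A (6 @ 91); take B (9 @ 97); take D (11 @ 65); take 7/22 of C → 38.18. Capacity used 33/33.
3 item(s) taken whole; one partial (take 7/22 of C).

3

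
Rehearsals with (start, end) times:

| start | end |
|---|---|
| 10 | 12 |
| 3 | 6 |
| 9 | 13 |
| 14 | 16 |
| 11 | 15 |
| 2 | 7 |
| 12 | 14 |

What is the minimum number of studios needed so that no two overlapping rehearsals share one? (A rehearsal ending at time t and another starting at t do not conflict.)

3

starts: [2, 3, 9, 10, 11, 12, 14]
ends:   [6, 7, 12, 13, 14, 15, 16]
s2→1 s3→2 e6→1 e7→0 s9→1 s10→2 s11→3  — peak 3.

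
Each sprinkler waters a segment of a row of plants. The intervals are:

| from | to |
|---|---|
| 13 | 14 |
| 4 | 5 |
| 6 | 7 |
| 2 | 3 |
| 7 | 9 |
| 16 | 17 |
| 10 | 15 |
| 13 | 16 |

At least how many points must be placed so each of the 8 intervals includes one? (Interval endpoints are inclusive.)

By right end: [2,3]  [4,5]  [6,7]  [7,9]  [13,14]  [10,15]  [13,16]  [16,17]
[2,3] uncovered → point at 3; [4,5] uncovered → point at 5; [6,7] uncovered → point at 7; [13,14] uncovered → point at 14; [16,17] uncovered → point at 17.
Points: 3, 5, 7, 14, 17 (5 total).

5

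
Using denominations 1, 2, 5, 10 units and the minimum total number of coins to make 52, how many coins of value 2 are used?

52 = 5×10 + 1×2
Count of 2: 1

1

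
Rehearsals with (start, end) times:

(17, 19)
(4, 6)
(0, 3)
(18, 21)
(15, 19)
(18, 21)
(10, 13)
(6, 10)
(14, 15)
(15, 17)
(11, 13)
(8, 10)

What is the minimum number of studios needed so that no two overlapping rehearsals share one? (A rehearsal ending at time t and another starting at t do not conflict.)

4

The answer is the maximum number of intervals overlapping at any instant.
Events (time:±→running): 0:+→1 3:-→0 4:+→1 6:-→0 6:+→1 8:+→2 10:-→1 10:-→0 10:+→1 11:+→2 13:-→1 13:-→0 14:+→1 15:-→0 15:+→1 15:+→2 17:-→1 17:+→2 18:+→3 18:+→4 … peak 4.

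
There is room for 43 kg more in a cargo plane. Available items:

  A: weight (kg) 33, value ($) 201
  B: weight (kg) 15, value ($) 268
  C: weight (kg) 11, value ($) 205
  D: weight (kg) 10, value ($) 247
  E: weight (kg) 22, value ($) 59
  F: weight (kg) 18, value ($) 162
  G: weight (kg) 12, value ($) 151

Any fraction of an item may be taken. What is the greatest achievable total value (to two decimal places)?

Greedy by value/weight ratio, highest first.
Order: D (247/10=24.70) > C (205/11=18.64) > B (268/15=17.87) > G (151/12=12.58) > F (162/18=9.00) > A (201/33=6.09) > E (59/22=2.68)
Fill: take D (10 @ 247) → take C (11 @ 205) → take B (15 @ 268) → take 7/12 of G → 88.08; 43/43 used.
Total value = 808.08

808.08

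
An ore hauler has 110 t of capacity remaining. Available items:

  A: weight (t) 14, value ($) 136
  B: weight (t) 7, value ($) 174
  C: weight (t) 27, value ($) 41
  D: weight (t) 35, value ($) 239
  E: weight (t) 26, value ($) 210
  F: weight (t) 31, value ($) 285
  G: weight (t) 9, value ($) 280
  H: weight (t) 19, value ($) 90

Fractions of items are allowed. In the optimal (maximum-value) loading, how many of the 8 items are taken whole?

5

Ratios (sorted): G 31.11, B 24.86, A 9.71, F 9.19, E 8.08, D 6.83, H 4.74, C 1.52
take G (9 @ 280); take B (7 @ 174); take A (14 @ 136); take F (31 @ 285); take E (26 @ 210); take 23/35 of D → 157.06. Capacity used 110/110.
5 item(s) taken whole; one partial (take 23/35 of D).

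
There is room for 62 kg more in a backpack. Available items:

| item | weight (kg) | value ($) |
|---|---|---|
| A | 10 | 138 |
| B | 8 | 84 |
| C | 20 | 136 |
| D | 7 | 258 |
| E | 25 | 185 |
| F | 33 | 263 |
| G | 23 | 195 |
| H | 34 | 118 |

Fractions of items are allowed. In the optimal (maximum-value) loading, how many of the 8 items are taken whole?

Greedy by value/weight ratio, highest first.
Ratios (sorted): D 36.86, A 13.80, B 10.50, G 8.48, F 7.97, E 7.40, C 6.80, H 3.47
take D (7 @ 258); take A (10 @ 138); take B (8 @ 84); take G (23 @ 195); take 14/33 of F → 111.58. Capacity used 62/62.
4 item(s) taken whole; one partial (take 14/33 of F).

4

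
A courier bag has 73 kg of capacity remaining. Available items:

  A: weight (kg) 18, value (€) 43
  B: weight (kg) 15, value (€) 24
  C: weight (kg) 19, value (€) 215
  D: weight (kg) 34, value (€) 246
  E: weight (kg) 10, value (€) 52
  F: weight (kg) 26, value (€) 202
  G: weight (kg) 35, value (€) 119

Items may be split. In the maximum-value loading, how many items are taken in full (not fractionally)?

2

Sort by value per unit weight and fill in that order.
Order: C (215/19=11.32) > F (202/26=7.77) > D (246/34=7.24) > E (52/10=5.20) > G (119/35=3.40) > A (43/18=2.39) > B (24/15=1.60)
Fill: take C (19 @ 215) → take F (26 @ 202) → take 28/34 of D → 202.59; 73/73 used.
2 item(s) taken whole; one partial (take 28/34 of D).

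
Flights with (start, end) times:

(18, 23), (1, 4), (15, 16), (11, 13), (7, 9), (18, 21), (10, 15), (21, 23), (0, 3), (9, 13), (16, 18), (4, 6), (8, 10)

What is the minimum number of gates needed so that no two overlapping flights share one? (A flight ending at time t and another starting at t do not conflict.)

starts: [0, 1, 4, 7, 8, 9, 10, 11, 15, 16, 18, 18, 21]
ends:   [3, 4, 6, 9, 10, 13, 13, 15, 16, 18, 21, 23, 23]
s0→1 s1→2 e3→1 e4→0 s4→1 e6→0 s7→1 s8→2 e9→1 s9→2 e10→1 s10→2 s11→3  — peak 3.

3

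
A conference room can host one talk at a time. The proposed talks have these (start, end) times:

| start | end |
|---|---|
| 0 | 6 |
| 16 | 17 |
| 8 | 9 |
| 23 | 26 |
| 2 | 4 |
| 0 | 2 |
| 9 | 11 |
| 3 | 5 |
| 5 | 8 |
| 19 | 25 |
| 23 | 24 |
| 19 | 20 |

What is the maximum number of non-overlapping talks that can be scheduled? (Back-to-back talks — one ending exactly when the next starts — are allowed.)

8

Sorted by end: (0,2)  (2,4)  (3,5)  (0,6)  (5,8)  (8,9)  (9,11)  (16,17)  (19,20)  (23,24)  (19,25)  (23,26)
take (0,2); take (2,4); take (5,8); take (8,9); take (9,11); take (16,17); take (19,20); take (23,24).
Selected 8 talks.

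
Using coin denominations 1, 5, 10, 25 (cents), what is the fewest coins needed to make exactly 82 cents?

82 − 3×25→7 − 1×5→2 − 2×1→0
Total coins = 3 + 1 + 2 = 6

6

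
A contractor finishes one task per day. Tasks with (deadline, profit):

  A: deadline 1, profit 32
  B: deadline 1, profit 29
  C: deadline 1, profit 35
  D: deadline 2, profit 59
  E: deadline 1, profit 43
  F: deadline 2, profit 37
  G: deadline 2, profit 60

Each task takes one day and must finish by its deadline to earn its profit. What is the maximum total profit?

Profit order: G=60 D=59 E=43 F=37 C=35 A=32 B=29
Assign: G→slot 2, D→slot 1, E skipped, F skipped, C skipped, A skipped, B skipped.
Slots: [1:D] [2:G]
Profit = 59 + 60 = 119

119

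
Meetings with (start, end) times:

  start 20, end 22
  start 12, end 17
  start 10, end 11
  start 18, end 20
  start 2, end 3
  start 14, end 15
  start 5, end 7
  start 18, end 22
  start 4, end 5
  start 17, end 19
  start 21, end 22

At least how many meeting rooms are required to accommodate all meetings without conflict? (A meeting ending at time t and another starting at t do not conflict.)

Events (time:±→running): 2:+→1 3:-→0 4:+→1 5:-→0 5:+→1 7:-→0 10:+→1 11:-→0 12:+→1 14:+→2 15:-→1 17:-→0 17:+→1 18:+→2 18:+→3 … peak 3.

3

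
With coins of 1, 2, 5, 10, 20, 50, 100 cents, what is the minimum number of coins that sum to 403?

6

Greedy: take as many of the largest coin as possible, then repeat with the remainder.
403 = 4×100 + 1×2 + 1×1
Total coins = 4 + 1 + 1 = 6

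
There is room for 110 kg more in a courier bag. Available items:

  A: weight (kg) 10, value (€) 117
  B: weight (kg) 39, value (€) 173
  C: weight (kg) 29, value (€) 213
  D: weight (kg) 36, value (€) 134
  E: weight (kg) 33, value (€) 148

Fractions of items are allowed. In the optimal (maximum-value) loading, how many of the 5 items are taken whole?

Ratios (sorted): A 11.70, C 7.34, E 4.48, B 4.44, D 3.72
take A (10 @ 117); take C (29 @ 213); take E (33 @ 148); take 38/39 of B → 168.56. Capacity used 110/110.
3 item(s) taken whole; one partial (take 38/39 of B).

3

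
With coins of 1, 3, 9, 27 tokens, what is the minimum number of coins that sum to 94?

6

Greedy: take as many of the largest coin as possible, then repeat with the remainder.
94 = 3×27 + 1×9 + 1×3 + 1×1
Total coins = 3 + 1 + 1 + 1 = 6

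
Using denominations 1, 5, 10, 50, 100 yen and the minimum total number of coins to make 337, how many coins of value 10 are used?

3

337 − 3×100→37 − 3×10→7 − 1×5→2 − 2×1→0
Count of 10: 3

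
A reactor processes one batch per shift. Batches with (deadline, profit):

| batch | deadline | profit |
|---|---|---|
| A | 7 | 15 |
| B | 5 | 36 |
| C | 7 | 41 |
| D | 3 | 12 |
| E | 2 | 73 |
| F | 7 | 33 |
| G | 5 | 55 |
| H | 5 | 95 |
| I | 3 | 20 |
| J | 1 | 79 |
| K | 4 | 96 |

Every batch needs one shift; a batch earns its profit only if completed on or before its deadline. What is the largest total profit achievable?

472

Sort by profit descending; place each in the latest free slot ≤ its deadline.
By profit: K(d4,96), H(d5,95), J(d1,79), E(d2,73), G(d5,55), C(d7,41), B(d5,36), F(d7,33), I(d3,20), A(d7,15), D(d3,12)
K→slot 4; H→slot 5; J→slot 1; E→slot 2; G→slot 3; C→slot 7; B skipped; F→slot 6; I skipped; A skipped; D skipped.
Profit = 79 + 73 + 55 + 96 + 95 + 33 + 41 = 472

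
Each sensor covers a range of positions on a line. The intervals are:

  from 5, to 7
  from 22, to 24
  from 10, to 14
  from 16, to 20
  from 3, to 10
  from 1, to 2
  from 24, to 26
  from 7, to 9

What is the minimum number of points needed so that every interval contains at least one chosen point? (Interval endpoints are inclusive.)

Sort by right endpoint; whenever an interval is uncovered, place a point at its right end.
Sorted: [1,2] [5,7] [7,9] [3,10] [10,14] [16,20] [22,24] [24,26]
{[1,2]} hit by 2; {[5,7],[7,9],[3,10]} hit by 7; {[10,14]} hit by 14; {[16,20]} hit by 20; {[22,24],[24,26]} hit by 24.
Points: 2, 7, 14, 20, 24 (5 total).

5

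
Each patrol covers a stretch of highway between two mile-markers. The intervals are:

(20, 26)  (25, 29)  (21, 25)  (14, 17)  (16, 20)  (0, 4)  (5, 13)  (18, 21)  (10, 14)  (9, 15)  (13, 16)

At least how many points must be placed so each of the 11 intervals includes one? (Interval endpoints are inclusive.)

Sorted: [0,4] [5,13] [10,14] [9,15] [13,16] [14,17] [16,20] [18,21] [21,25] [20,26] [25,29]
{[0,4]} hit by 4; {[5,13],[10,14],[9,15],[13,16]} hit by 13; {[14,17],[16,20]} hit by 17; {[18,21],[21,25],[20,26]} hit by 21; {[25,29]} hit by 29.
Points: 4, 13, 17, 21, 29 (5 total).

5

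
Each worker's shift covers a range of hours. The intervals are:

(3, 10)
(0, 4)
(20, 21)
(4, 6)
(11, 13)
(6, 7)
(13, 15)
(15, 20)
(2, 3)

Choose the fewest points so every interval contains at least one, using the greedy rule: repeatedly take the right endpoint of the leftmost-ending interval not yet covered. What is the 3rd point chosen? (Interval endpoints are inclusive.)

Process intervals by earliest right end; each time one isn't hit yet, stab at its right endpoint.
Sorted: [2,3] [0,4] [4,6] [6,7] [3,10] [11,13] [13,15] [15,20] [20,21]
{[2,3],[0,4]} hit by 3; {[4,6],[6,7],[3,10]} hit by 6; {[11,13],[13,15]} hit by 13; {[15,20],[20,21]} hit by 20.
Points: 3, 6, 13, 20 (4 total).

13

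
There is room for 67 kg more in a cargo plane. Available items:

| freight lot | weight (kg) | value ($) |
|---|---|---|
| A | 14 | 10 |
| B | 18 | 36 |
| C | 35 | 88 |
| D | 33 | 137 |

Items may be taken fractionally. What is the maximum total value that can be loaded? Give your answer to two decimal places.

Sort by value per unit weight and fill in that order.
Order: D (137/33=4.15) > C (88/35=2.51) > B (36/18=2.00) > A (10/14=0.71)
Fill: take D (33 @ 137) → take 34/35 of C → 85.49; 67/67 used.
Total value = 222.49

222.49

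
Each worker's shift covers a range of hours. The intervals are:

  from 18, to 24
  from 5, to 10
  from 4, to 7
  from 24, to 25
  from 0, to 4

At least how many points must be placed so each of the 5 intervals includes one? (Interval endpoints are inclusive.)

3

Sorted: [0,4] [4,7] [5,10] [18,24] [24,25]
{[0,4],[4,7]} hit by 4; {[5,10]} hit by 10; {[18,24],[24,25]} hit by 24.
Points: 4, 10, 24 (3 total).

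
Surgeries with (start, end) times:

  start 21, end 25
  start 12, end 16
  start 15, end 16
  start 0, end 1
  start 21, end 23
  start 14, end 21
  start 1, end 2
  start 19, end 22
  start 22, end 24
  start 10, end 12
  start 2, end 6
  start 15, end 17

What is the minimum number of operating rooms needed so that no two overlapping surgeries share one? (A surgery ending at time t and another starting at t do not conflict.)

4

The answer is the maximum number of intervals overlapping at any instant.
starts: [0, 1, 2, 10, 12, 14, 15, 15, 19, 21, 21, 22]
ends:   [1, 2, 6, 12, 16, 16, 17, 21, 22, 23, 24, 25]
s0→1 e1→0 s1→1 e2→0 s2→1 e6→0 s10→1 e12→0 s12→1 s14→2 s15→3 s15→4  — peak 4.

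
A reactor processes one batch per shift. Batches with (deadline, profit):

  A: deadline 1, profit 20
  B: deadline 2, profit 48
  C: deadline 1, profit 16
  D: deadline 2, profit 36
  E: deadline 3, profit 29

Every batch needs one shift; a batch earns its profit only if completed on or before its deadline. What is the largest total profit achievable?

113

By profit: B(d2,48), D(d2,36), E(d3,29), A(d1,20), C(d1,16)
B→slot 2; D→slot 1; E→slot 3; A skipped; C skipped.
Profit = 36 + 48 + 29 = 113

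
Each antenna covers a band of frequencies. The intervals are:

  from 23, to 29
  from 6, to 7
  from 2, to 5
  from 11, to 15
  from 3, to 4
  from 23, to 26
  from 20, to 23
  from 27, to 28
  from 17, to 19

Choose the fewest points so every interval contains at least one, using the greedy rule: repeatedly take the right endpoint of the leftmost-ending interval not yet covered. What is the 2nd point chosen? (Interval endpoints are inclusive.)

7

Sort by right endpoint; whenever an interval is uncovered, place a point at its right end.
By right end: [3,4]  [2,5]  [6,7]  [11,15]  [17,19]  [20,23]  [23,26]  [27,28]  [23,29]
[3,4] uncovered → point at 4; [6,7] uncovered → point at 7; [11,15] uncovered → point at 15; [17,19] uncovered → point at 19; [20,23] uncovered → point at 23; [27,28] uncovered → point at 28.
Points: 4, 7, 15, 19, 23, 28 (6 total).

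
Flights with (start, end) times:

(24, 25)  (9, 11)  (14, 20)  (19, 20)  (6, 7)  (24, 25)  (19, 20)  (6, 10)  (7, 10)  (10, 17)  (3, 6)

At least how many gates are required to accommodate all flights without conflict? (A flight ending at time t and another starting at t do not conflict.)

3

Count concurrent intervals with a sweep; the peak is the room count.
starts: [3, 6, 6, 7, 9, 10, 14, 19, 19, 24, 24]
ends:   [6, 7, 10, 10, 11, 17, 20, 20, 20, 25, 25]
s3→1 e6→0 s6→1 s6→2 e7→1 s7→2 s9→3  — peak 3.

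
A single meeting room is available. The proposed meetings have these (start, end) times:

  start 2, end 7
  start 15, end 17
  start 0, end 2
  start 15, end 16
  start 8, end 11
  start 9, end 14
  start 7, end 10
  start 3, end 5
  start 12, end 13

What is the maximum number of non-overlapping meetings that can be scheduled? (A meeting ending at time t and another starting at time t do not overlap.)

5

Sorted by end: (0,2)  (3,5)  (2,7)  (7,10)  (8,11)  (12,13)  (9,14)  (15,16)  (15,17)
take (0,2); take (3,5); take (7,10); take (12,13); take (15,16).
Selected 5 meetings.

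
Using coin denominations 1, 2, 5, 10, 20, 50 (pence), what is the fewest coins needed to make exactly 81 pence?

4

Greedy: take as many of the largest coin as possible, then repeat with the remainder.
81 − 1×50→31 − 1×20→11 − 1×10→1 − 1×1→0
Total coins = 1 + 1 + 1 + 1 = 4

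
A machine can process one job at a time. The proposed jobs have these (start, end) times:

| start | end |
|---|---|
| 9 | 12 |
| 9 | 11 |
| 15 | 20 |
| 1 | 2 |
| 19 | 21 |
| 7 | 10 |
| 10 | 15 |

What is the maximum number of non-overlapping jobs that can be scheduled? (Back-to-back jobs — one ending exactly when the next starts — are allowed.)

4

Order by finish time; keep every interval that doesn't clash with the previous kept one.
By end time: (1,2), (7,10), (9,11), (9,12), (10,15), (15,20), (19,21).
Pick (1,2); next start ≥ 2 → (7,10); next start ≥ 10 → (10,15); next start ≥ 15 → (15,20).
Selected 4 jobs.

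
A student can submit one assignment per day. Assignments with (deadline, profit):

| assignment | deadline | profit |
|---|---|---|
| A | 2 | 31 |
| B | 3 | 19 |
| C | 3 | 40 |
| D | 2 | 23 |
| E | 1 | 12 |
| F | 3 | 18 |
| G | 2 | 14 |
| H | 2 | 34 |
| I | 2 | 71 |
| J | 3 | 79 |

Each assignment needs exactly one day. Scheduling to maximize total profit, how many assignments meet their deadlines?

3

Profit order: J=79 I=71 C=40 H=34 A=31 D=23 B=19 F=18 G=14 E=12
Assign: J→slot 3, I→slot 2, C→slot 1, H skipped, A skipped, D skipped, B skipped, F skipped, G skipped, E skipped.
Slots: [1:C] [2:I] [3:J]
3 of 10 scheduled.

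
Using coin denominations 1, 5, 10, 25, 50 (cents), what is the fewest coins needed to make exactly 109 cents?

Use the largest denomination that fits, subtract, and repeat.
109 = 2×50 + 1×5 + 4×1
Total coins = 2 + 1 + 4 = 7

7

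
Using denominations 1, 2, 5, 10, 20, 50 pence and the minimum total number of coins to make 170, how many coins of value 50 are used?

Greedy: take as many of the largest coin as possible, then repeat with the remainder.
170 − 3×50→20 − 1×20→0
Count of 50: 3

3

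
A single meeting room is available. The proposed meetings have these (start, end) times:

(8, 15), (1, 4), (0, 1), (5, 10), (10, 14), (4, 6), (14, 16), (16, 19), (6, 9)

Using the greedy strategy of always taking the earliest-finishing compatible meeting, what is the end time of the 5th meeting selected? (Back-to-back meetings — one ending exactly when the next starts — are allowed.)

14

Sorted by end: (0,1)  (1,4)  (4,6)  (6,9)  (5,10)  (10,14)  (8,15)  (14,16)  (16,19)
take (0,1); take (1,4); take (4,6); take (6,9); skip (5,10); take (10,14); skip (8,15); take (14,16); take (16,19).
Selected: (0,1) (1,4) (4,6) (6,9) (10,14) (14,16) (16,19)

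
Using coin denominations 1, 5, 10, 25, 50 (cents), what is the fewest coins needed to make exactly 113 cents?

6

113 = 2×50 + 1×10 + 3×1
Total coins = 2 + 1 + 3 = 6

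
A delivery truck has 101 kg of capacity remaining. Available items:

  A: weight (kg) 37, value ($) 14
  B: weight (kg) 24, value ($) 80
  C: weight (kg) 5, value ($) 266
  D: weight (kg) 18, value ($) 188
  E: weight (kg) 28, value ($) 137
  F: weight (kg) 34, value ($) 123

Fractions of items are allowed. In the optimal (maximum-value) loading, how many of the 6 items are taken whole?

Order: C (266/5=53.20) > D (188/18=10.44) > E (137/28=4.89) > F (123/34=3.62) > B (80/24=3.33) > A (14/37=0.38)
Fill: take C (5 @ 266) → take D (18 @ 188) → take E (28 @ 137) → take F (34 @ 123) → take 16/24 of B → 53.33; 101/101 used.
4 item(s) taken whole; one partial (take 16/24 of B).

4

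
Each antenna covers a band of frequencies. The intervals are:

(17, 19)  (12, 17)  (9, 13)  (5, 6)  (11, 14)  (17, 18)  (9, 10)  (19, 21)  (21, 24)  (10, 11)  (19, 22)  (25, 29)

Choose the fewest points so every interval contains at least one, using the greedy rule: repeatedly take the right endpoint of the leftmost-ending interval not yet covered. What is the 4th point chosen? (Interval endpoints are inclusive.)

18

By right end: [5,6]  [9,10]  [10,11]  [9,13]  [11,14]  [12,17]  [17,18]  [17,19]  [19,21]  [19,22]  [21,24]  [25,29]
[5,6] uncovered → point at 6; [9,10] uncovered → point at 10; [11,14] uncovered → point at 14; [17,18] uncovered → point at 18; [19,21] uncovered → point at 21; [25,29] uncovered → point at 29.
Points: 6, 10, 14, 18, 21, 29 (6 total).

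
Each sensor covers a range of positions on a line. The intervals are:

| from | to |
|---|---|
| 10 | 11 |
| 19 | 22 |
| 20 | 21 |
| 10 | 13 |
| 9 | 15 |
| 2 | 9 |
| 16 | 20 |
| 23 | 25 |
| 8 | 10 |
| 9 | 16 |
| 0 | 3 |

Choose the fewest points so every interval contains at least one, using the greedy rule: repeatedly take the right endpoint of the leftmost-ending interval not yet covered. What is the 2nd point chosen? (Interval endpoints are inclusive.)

Sort by right endpoint; whenever an interval is uncovered, place a point at its right end.
By right end: [0,3]  [2,9]  [8,10]  [10,11]  [10,13]  [9,15]  [9,16]  [16,20]  [20,21]  [19,22]  [23,25]
[0,3] uncovered → point at 3; [8,10] uncovered → point at 10; [16,20] uncovered → point at 20; [23,25] uncovered → point at 25.
Points: 3, 10, 20, 25 (4 total).

10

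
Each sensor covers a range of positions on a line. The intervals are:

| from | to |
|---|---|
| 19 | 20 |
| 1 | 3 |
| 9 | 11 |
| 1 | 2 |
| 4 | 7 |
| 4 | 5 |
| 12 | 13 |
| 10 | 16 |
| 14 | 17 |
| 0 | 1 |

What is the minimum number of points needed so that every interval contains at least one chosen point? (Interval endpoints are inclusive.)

Sort by right endpoint; whenever an interval is uncovered, place a point at its right end.
Sorted: [0,1] [1,2] [1,3] [4,5] [4,7] [9,11] [12,13] [10,16] [14,17] [19,20]
{[0,1],[1,2],[1,3]} hit by 1; {[4,5],[4,7]} hit by 5; {[9,11]} hit by 11; {[12,13],[10,16]} hit by 13; {[14,17]} hit by 17; {[19,20]} hit by 20.
Points: 1, 5, 11, 13, 17, 20 (6 total).

6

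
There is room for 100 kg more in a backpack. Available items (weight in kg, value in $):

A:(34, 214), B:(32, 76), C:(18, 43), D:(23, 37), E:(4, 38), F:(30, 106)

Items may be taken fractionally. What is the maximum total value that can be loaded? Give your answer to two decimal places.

Greedy by value/weight ratio, highest first.
Order: E (38/4=9.50) > A (214/34=6.29) > F (106/30=3.53) > C (43/18=2.39) > B (76/32=2.38) > D (37/23=1.61)
Fill: take E (4 @ 38) → take A (34 @ 214) → take F (30 @ 106) → take C (18 @ 43) → take 14/32 of B → 33.25; 100/100 used.
Total value = 434.25

434.25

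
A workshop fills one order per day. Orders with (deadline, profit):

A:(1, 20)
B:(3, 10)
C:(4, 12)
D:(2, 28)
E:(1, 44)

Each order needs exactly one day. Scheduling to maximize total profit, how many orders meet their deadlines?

4

Sort by profit descending; place each in the latest free slot ≤ its deadline.
By profit: E(d1,44), D(d2,28), A(d1,20), C(d4,12), B(d3,10)
E→slot 1; D→slot 2; A skipped; C→slot 4; B→slot 3.
4 of 5 scheduled.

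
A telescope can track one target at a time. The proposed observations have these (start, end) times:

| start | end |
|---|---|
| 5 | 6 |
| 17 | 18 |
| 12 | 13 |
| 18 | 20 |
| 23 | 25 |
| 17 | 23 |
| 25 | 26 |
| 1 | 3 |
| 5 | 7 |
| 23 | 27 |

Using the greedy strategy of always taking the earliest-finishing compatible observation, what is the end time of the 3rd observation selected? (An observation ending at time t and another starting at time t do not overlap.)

By end time: (1,3), (5,6), (5,7), (12,13), (17,18), (18,20), (17,23), (23,25), (25,26), (23,27).
Pick (1,3); next start ≥ 3 → (5,6); next start ≥ 6 → (12,13); next start ≥ 13 → (17,18); next start ≥ 18 → (18,20); next start ≥ 20 → (23,25); next start ≥ 25 → (25,26).
Selected: (1,3) (5,6) (12,13) (17,18) (18,20) (23,25) (25,26)

13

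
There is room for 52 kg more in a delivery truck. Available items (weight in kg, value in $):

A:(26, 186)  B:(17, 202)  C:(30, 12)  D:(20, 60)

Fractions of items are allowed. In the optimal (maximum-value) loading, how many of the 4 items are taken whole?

2

Order: B (202/17=11.88) > A (186/26=7.15) > D (60/20=3.00) > C (12/30=0.40)
Fill: take B (17 @ 202) → take A (26 @ 186) → take 9/20 of D → 27.00; 52/52 used.
2 item(s) taken whole; one partial (take 9/20 of D).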